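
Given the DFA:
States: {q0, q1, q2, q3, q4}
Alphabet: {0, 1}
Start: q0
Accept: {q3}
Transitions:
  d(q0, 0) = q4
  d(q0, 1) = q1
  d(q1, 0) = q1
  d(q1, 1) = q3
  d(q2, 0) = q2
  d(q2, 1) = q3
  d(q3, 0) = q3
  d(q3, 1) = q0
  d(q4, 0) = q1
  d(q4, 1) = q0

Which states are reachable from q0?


BFS from q0:
  layer 0: {q0}
  layer 1: {q1, q4}
  layer 2: {q3}

{q0, q1, q3, q4}


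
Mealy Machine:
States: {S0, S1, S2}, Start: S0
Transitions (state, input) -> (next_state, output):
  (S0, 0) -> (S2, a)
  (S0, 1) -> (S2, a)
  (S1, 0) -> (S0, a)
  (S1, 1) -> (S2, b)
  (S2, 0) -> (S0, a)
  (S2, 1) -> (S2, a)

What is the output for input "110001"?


Step-by-step:
  (S0, 1) -> (S2, a)
  (S2, 1) -> (S2, a)
  (S2, 0) -> (S0, a)
  (S0, 0) -> (S2, a)
  (S2, 0) -> (S0, a)
  (S0, 1) -> (S2, a)

"aaaaaa"


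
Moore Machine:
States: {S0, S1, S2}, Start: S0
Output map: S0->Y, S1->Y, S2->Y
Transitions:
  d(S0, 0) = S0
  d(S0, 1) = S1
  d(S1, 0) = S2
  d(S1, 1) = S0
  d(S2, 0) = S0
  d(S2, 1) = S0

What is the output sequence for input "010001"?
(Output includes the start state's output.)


Start: S0 (output Y)
  --0--> S0 (output Y)
  --1--> S1 (output Y)
  --0--> S2 (output Y)
  --0--> S0 (output Y)
  --0--> S0 (output Y)
  --1--> S1 (output Y)

"YYYYYYY"


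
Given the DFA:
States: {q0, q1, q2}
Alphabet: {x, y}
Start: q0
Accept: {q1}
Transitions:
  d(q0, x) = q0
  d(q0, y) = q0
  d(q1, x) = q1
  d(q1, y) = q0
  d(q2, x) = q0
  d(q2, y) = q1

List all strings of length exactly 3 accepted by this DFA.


All strings of length 3: 8 total
Accepted: 0

None


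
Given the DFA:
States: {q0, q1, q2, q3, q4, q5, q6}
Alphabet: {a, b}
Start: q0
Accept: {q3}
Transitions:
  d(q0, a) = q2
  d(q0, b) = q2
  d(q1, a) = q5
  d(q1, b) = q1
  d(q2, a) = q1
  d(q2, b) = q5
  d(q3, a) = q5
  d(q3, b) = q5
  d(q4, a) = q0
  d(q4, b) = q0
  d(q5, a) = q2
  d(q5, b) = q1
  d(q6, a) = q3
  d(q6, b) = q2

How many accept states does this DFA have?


Accept states listed: {q3}
Counting: q3(1)

1


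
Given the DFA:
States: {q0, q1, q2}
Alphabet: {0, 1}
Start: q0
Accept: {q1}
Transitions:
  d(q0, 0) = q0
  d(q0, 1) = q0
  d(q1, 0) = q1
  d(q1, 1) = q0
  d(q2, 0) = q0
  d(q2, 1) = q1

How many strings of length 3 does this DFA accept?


Enumerating all length-3 strings:
  "000" -> q0 [reject]
  "001" -> q0 [reject]
  "010" -> q0 [reject]
  "011" -> q0 [reject]
  "100" -> q0 [reject]
  "101" -> q0 [reject]
  "110" -> q0 [reject]
  "111" -> q0 [reject]

0 out of 8


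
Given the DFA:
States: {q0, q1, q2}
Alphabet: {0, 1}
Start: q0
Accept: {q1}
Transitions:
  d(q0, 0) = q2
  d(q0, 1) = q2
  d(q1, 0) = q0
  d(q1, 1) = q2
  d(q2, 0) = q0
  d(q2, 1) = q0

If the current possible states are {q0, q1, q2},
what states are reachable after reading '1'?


Apply transition on '1' from each current state:
  d(q0, 1) = q2
  d(q1, 1) = q2
  d(q2, 1) = q0

{q0, q2}


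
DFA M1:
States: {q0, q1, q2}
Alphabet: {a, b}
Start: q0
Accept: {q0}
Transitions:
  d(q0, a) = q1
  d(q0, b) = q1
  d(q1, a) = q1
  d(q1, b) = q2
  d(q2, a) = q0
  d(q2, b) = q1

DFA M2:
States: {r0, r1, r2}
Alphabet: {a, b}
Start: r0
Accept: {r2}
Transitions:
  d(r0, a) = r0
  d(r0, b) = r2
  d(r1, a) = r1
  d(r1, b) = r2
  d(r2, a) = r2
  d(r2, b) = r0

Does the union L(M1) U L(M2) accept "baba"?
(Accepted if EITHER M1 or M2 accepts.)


M1: final=q0 accepted=True
M2: final=r0 accepted=False

Yes, union accepts


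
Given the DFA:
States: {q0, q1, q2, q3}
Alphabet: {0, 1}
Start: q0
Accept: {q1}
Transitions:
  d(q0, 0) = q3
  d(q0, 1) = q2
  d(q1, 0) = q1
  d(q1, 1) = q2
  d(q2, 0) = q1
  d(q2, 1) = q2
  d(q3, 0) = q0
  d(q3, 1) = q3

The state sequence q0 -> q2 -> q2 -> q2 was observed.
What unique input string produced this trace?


Trace back each transition to find the symbol:
  q0 --[1]--> q2
  q2 --[1]--> q2
  q2 --[1]--> q2

"111"


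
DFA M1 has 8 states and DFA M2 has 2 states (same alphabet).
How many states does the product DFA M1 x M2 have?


Product construction pairs every M1 state with every M2 state.
8 * 2 = 16

16


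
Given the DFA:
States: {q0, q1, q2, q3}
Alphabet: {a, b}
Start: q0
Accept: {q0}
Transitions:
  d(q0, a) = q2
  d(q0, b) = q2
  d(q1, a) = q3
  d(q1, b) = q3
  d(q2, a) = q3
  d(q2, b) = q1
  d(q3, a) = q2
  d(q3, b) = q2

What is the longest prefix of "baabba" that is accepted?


Run the DFA, marking each prefix where the state is accepting:
  "" -> q0 [accept]
  "b" -> q2 [reject]
  "ba" -> q3 [reject]
  "baa" -> q2 [reject]
  "baab" -> q1 [reject]
  "baabb" -> q3 [reject]
  "baabba" -> q2 [reject]

""


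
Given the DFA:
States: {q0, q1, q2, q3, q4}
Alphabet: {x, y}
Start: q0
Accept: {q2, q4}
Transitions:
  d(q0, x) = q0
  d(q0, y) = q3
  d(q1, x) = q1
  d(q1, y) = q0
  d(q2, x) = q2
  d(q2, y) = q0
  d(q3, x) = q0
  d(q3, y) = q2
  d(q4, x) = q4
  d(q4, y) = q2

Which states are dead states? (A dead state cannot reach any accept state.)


Forward reachability from each state:
  q0 -> reaches accept state q2 (live)
  q1 -> reaches accept state q2 (live)
  q2 -> reaches accept state q2 (live)
  q3 -> reaches accept state q2 (live)
  q4 -> reaches accept state q2 (live)

None (all states can reach an accept state)


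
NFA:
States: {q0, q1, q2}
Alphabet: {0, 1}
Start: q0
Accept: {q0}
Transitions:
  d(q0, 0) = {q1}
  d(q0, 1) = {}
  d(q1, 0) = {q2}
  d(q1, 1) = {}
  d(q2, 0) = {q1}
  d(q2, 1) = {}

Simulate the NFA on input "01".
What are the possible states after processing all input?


Start: {q0}
  --0--> {q1}
  --1--> {}

{} (empty set, no valid transitions)


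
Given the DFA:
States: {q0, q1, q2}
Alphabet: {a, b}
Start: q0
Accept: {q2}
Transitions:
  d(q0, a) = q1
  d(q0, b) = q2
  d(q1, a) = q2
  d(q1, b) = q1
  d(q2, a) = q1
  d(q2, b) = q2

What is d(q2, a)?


Looking up transition d(q2, a)

q1


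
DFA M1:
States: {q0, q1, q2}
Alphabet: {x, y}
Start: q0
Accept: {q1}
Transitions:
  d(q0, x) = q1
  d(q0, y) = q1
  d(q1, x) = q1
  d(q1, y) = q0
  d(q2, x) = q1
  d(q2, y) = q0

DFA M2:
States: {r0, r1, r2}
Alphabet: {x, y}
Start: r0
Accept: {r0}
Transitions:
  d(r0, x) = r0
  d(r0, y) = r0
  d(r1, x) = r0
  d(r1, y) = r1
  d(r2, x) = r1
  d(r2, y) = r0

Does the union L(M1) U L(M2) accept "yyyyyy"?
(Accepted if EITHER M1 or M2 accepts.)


M1: final=q0 accepted=False
M2: final=r0 accepted=True

Yes, union accepts


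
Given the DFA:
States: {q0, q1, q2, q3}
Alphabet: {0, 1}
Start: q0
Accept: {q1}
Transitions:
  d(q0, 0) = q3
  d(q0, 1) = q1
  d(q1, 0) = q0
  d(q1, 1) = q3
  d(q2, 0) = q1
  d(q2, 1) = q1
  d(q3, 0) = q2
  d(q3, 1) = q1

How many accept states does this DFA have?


Accept states listed: {q1}
Counting: q1(1)

1


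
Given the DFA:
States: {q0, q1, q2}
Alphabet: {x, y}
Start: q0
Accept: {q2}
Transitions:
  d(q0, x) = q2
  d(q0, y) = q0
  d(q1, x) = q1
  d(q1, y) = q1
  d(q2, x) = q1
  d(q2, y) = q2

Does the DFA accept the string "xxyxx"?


Trace: q0 -> q2 -> q1 -> q1 -> q1 -> q1
Final state: q1
Accept states: {q2}

No, rejected (final state q1 is not an accept state)


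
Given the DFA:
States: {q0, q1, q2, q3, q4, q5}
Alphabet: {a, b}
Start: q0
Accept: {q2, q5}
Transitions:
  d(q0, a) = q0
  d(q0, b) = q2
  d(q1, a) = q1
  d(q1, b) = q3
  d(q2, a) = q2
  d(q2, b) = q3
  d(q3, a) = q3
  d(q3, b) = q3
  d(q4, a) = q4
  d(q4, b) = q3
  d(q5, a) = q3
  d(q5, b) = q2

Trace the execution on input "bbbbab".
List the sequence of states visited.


Input: bbbbab
d(q0, b) = q2
d(q2, b) = q3
d(q3, b) = q3
d(q3, b) = q3
d(q3, a) = q3
d(q3, b) = q3


q0 -> q2 -> q3 -> q3 -> q3 -> q3 -> q3


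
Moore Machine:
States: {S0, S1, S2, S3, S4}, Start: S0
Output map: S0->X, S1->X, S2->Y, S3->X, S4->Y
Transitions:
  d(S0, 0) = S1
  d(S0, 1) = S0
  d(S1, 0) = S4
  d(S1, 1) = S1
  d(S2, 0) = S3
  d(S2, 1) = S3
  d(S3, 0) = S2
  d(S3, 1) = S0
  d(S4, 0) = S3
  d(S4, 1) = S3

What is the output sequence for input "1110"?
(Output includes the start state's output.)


Start: S0 (output X)
  --1--> S0 (output X)
  --1--> S0 (output X)
  --1--> S0 (output X)
  --0--> S1 (output X)

"XXXXX"


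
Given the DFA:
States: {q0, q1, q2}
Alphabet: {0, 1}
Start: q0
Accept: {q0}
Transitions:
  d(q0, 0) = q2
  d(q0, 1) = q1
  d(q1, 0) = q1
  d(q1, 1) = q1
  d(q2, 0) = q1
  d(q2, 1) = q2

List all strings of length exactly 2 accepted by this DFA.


All strings of length 2: 4 total
Accepted: 0

None


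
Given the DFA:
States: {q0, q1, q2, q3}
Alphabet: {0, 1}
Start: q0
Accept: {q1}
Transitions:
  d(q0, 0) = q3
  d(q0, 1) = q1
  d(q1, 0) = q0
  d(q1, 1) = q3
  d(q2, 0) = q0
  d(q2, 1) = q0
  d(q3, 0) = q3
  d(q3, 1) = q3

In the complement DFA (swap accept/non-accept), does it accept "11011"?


Trace: q0 -> q1 -> q3 -> q3 -> q3 -> q3
Final: q3
Original accept: {q1}
Complement: q3 is not in original accept

Yes, complement accepts (original rejects)


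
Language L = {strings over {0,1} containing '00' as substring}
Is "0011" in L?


'00' occurs at index 0

Yes, "0011" is in L


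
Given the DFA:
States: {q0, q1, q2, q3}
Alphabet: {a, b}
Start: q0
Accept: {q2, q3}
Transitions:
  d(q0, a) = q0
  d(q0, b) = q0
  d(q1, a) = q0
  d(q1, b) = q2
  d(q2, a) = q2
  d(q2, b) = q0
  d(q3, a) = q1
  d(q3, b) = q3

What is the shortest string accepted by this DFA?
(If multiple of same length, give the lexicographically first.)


BFS by string length (lex-first path to each state shown):
  len 0: q0<-""
  len 1: q0<-"a"
  len 2: q0<-"aa"
  len 3: q0<-"aaa"
  len 4: q0<-"aaaa"
  len 5: q0<-"aaaaa"
  len 6: q0<-"aaaaaa"
  len 7: q0<-"aaaaaaa"
  len 8: q0<-"aaaaaaaa"

No string accepted (empty language)


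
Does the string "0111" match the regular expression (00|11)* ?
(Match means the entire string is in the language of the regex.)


|string| = 4; first = '0'; last = '1'

No, "0111" does not match (00|11)*


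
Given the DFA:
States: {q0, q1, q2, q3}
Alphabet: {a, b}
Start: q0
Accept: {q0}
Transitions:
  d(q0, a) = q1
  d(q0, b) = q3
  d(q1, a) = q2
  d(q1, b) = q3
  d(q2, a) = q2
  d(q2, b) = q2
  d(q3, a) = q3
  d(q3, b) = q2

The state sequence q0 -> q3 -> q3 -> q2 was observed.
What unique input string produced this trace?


Trace back each transition to find the symbol:
  q0 --[b]--> q3
  q3 --[a]--> q3
  q3 --[b]--> q2

"bab"


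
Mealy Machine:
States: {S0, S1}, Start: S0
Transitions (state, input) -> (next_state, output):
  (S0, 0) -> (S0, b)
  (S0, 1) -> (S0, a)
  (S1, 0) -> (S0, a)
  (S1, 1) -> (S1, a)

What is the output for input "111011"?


Step-by-step:
  (S0, 1) -> (S0, a)
  (S0, 1) -> (S0, a)
  (S0, 1) -> (S0, a)
  (S0, 0) -> (S0, b)
  (S0, 1) -> (S0, a)
  (S0, 1) -> (S0, a)

"aaabaa"


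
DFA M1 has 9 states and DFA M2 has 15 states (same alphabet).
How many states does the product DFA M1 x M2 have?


Product construction pairs every M1 state with every M2 state.
9 * 15 = 135

135


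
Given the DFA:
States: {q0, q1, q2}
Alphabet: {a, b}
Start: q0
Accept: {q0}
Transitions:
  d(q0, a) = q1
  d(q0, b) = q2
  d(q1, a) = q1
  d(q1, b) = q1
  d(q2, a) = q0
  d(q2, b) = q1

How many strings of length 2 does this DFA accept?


Enumerating all length-2 strings:
  "aa" -> q1 [reject]
  "ab" -> q1 [reject]
  "ba" -> q0 [accept]
  "bb" -> q1 [reject]

1 out of 4


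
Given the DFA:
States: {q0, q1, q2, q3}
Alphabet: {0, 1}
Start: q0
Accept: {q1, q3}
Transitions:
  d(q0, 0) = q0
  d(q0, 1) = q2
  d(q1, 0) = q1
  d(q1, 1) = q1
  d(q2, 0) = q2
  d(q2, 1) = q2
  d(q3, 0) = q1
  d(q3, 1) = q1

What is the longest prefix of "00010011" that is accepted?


Run the DFA, marking each prefix where the state is accepting:
  "" -> q0 [reject]
  "0" -> q0 [reject]
  "00" -> q0 [reject]
  "000" -> q0 [reject]
  "0001" -> q2 [reject]
  "00010" -> q2 [reject]
  "000100" -> q2 [reject]
  "0001001" -> q2 [reject]
  "00010011" -> q2 [reject]

No prefix is accepted


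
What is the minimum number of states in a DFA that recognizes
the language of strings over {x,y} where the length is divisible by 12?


States track (length) mod 12.
Need 12 states: one per remainder 0..11; accept = remainder 0.

12


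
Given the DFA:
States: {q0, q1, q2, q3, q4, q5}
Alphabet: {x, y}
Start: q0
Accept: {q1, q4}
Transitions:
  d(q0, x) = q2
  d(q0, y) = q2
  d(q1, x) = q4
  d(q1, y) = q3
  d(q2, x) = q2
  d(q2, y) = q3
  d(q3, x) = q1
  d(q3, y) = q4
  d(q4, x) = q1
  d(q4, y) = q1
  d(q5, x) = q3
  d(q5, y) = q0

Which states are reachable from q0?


BFS from q0:
  layer 0: {q0}
  layer 1: {q2}
  layer 2: {q3}
  layer 3: {q1, q4}

{q0, q1, q2, q3, q4}


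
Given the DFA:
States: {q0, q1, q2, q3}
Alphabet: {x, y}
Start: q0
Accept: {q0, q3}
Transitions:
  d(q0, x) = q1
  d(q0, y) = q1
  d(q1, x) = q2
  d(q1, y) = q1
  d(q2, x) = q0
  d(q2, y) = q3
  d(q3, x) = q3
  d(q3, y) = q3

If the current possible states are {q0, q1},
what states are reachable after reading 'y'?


Apply transition on 'y' from each current state:
  d(q0, y) = q1
  d(q1, y) = q1

{q1}


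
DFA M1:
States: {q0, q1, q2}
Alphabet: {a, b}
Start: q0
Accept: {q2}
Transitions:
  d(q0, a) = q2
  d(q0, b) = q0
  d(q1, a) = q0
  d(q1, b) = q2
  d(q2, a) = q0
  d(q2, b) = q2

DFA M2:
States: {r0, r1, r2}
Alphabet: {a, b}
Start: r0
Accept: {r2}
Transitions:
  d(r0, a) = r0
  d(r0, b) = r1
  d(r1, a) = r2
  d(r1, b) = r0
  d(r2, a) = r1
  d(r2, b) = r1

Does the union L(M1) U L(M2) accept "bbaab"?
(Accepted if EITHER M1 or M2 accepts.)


M1: final=q0 accepted=False
M2: final=r1 accepted=False

No, union rejects (neither accepts)


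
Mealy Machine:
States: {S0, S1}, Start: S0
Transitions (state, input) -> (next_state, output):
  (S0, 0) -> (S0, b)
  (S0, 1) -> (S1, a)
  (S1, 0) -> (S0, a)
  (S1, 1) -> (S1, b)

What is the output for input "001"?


Step-by-step:
  (S0, 0) -> (S0, b)
  (S0, 0) -> (S0, b)
  (S0, 1) -> (S1, a)

"bba"


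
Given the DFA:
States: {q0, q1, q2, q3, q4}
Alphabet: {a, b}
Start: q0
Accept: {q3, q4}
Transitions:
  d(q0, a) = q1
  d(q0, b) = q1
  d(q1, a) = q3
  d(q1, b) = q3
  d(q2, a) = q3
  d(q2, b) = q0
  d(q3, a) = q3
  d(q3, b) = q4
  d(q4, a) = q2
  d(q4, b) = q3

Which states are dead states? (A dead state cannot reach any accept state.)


Forward reachability from each state:
  q0 -> reaches accept state q3 (live)
  q1 -> reaches accept state q3 (live)
  q2 -> reaches accept state q3 (live)
  q3 -> reaches accept state q3 (live)
  q4 -> reaches accept state q3 (live)

None (all states can reach an accept state)


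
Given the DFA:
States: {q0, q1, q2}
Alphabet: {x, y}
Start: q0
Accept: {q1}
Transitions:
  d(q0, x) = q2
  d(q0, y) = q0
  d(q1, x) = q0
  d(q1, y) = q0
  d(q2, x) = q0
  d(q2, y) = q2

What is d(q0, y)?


Looking up transition d(q0, y)

q0


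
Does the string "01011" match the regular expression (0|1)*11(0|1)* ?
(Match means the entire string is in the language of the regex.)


|string| = 5; first = '0'; last = '1'

Yes, "01011" matches (0|1)*11(0|1)*


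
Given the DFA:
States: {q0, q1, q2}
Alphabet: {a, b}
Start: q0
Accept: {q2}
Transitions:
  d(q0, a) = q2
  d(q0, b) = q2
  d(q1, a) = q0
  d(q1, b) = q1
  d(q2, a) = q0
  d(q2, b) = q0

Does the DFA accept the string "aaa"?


Trace: q0 -> q2 -> q0 -> q2
Final state: q2
Accept states: {q2}

Yes, accepted (final state q2 is an accept state)


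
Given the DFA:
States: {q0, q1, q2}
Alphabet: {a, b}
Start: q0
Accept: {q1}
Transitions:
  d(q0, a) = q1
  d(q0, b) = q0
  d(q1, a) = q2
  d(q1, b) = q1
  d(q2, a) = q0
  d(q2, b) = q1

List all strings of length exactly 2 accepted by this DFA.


All strings of length 2: 4 total
Accepted: 2

"ab", "ba"


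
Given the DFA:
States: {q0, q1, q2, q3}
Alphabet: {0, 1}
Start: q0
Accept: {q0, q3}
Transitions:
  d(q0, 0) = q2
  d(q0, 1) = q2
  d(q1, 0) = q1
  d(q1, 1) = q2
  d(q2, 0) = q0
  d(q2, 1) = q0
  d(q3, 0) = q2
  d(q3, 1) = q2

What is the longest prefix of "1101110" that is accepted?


Run the DFA, marking each prefix where the state is accepting:
  "" -> q0 [accept]
  "1" -> q2 [reject]
  "11" -> q0 [accept]
  "110" -> q2 [reject]
  "1101" -> q0 [accept]
  "11011" -> q2 [reject]
  "110111" -> q0 [accept]
  "1101110" -> q2 [reject]

"110111"


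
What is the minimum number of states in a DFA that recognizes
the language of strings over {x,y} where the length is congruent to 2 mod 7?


States track (length) mod 7.
Need 7 states: one per remainder 0..6; accept = remainder 2.

7


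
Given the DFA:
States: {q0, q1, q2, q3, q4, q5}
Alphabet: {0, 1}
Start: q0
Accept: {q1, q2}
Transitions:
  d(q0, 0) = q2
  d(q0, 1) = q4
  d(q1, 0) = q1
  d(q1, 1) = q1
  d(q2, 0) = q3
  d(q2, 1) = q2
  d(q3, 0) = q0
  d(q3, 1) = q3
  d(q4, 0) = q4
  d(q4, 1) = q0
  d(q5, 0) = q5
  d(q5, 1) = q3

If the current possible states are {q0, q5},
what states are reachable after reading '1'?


Apply transition on '1' from each current state:
  d(q0, 1) = q4
  d(q5, 1) = q3

{q3, q4}


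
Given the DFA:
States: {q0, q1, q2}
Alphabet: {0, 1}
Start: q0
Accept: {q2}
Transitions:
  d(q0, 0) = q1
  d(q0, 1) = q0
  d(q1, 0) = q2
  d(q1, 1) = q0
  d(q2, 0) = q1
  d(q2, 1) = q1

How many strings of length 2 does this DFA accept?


Enumerating all length-2 strings:
  "00" -> q2 [accept]
  "01" -> q0 [reject]
  "10" -> q1 [reject]
  "11" -> q0 [reject]

1 out of 4


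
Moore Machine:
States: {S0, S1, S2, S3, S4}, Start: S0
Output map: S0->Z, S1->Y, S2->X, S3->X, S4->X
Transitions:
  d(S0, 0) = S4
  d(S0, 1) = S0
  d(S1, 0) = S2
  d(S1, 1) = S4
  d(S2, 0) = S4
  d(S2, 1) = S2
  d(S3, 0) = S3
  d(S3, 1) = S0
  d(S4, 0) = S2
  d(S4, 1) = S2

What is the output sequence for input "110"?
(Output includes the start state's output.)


Start: S0 (output Z)
  --1--> S0 (output Z)
  --1--> S0 (output Z)
  --0--> S4 (output X)

"ZZZX"


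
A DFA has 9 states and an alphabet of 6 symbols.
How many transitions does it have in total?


Each state has exactly one transition per symbol.
9 * 6 = 54

54


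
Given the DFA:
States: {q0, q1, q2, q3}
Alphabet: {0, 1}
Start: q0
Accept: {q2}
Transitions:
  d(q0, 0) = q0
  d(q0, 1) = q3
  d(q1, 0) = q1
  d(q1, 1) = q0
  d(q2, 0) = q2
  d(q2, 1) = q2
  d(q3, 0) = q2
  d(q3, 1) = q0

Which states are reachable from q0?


BFS from q0:
  layer 0: {q0}
  layer 1: {q3}
  layer 2: {q2}

{q0, q2, q3}


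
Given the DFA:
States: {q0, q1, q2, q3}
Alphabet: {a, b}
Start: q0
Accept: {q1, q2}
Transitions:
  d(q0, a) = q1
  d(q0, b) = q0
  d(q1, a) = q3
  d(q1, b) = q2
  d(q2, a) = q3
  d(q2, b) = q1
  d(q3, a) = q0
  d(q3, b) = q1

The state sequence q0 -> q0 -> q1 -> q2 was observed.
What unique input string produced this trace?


Trace back each transition to find the symbol:
  q0 --[b]--> q0
  q0 --[a]--> q1
  q1 --[b]--> q2

"bab"


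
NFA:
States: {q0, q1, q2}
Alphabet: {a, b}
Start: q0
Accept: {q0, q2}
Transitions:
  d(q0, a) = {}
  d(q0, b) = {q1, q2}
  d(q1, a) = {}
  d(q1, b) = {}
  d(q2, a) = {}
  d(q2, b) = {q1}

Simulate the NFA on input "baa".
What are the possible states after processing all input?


Start: {q0}
  --b--> {q1, q2}
  --a--> {}
  --a--> {}

{} (empty set, no valid transitions)


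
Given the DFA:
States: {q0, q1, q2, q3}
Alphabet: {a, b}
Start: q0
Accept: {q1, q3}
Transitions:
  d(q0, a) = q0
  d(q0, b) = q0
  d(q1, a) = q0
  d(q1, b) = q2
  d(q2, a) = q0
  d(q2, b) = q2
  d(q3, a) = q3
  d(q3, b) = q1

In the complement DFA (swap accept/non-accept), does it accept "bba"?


Trace: q0 -> q0 -> q0 -> q0
Final: q0
Original accept: {q1, q3}
Complement: q0 is not in original accept

Yes, complement accepts (original rejects)


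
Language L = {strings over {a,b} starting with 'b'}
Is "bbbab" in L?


first symbol = 'b'

Yes, "bbbab" is in L


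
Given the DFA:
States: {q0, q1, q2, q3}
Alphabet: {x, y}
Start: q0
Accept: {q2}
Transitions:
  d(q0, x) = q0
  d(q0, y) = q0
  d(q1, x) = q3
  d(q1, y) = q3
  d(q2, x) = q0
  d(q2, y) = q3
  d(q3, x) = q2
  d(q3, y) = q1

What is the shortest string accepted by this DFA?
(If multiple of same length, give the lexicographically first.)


BFS by string length (lex-first path to each state shown):
  len 0: q0<-""
  len 1: q0<-"x"
  len 2: q0<-"xx"
  len 3: q0<-"xxx"
  len 4: q0<-"xxxx"
  len 5: q0<-"xxxxx"
  len 6: q0<-"xxxxxx"
  len 7: q0<-"xxxxxxx"
  len 8: q0<-"xxxxxxxx"

No string accepted (empty language)


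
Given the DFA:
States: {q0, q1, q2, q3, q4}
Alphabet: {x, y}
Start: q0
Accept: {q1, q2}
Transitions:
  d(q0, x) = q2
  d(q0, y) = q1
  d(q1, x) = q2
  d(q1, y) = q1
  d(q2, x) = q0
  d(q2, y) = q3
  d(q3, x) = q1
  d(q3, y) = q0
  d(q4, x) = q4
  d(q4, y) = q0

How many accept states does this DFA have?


Accept states listed: {q1, q2}
Counting: q1(1) q2(2)

2


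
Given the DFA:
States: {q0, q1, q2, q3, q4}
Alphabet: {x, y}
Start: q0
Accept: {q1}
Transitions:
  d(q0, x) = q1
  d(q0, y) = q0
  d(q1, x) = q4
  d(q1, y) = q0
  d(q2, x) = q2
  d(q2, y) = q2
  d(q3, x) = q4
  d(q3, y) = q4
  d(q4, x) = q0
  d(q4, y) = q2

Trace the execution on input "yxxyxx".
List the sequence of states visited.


Input: yxxyxx
d(q0, y) = q0
d(q0, x) = q1
d(q1, x) = q4
d(q4, y) = q2
d(q2, x) = q2
d(q2, x) = q2


q0 -> q0 -> q1 -> q4 -> q2 -> q2 -> q2


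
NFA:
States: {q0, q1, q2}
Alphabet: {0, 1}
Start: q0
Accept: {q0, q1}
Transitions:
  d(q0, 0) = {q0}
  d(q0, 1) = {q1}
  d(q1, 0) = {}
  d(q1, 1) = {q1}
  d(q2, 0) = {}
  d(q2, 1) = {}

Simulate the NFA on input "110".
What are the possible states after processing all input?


Start: {q0}
  --1--> {q1}
  --1--> {q1}
  --0--> {}

{} (empty set, no valid transitions)


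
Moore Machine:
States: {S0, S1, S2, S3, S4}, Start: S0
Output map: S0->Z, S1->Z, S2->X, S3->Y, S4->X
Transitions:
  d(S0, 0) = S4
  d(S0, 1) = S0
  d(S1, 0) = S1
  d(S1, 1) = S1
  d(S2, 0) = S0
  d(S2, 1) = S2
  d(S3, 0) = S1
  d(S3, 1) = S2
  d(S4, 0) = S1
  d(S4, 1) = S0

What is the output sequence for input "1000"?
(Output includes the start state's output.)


Start: S0 (output Z)
  --1--> S0 (output Z)
  --0--> S4 (output X)
  --0--> S1 (output Z)
  --0--> S1 (output Z)

"ZZXZZ"


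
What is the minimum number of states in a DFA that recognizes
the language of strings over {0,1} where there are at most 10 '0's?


States: count = 0, 1, ..., 10 (all accepting; 11 states), plus a dead state for count > 10.
Total: 11 + 1 = 12.

12


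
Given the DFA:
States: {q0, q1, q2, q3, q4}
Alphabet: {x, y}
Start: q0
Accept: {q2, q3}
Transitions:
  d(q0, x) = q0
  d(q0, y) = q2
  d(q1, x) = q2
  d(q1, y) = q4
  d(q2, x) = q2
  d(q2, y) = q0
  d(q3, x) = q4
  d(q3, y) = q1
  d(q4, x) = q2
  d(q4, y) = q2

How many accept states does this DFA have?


Accept states listed: {q2, q3}
Counting: q2(1) q3(2)

2


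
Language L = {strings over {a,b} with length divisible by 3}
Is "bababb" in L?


length = 6; 6 mod 3 = 0

Yes, "bababb" is in L


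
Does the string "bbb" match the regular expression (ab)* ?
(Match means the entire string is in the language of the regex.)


|string| = 3; first = 'b'; last = 'b'

No, "bbb" does not match (ab)*


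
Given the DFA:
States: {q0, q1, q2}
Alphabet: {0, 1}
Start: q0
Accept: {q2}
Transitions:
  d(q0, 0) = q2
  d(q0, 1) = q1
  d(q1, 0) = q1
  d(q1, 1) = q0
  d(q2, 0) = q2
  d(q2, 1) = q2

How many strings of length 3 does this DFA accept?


Enumerating all length-3 strings:
  "000" -> q2 [accept]
  "001" -> q2 [accept]
  "010" -> q2 [accept]
  "011" -> q2 [accept]
  "100" -> q1 [reject]
  "101" -> q0 [reject]
  "110" -> q2 [accept]
  "111" -> q1 [reject]

5 out of 8


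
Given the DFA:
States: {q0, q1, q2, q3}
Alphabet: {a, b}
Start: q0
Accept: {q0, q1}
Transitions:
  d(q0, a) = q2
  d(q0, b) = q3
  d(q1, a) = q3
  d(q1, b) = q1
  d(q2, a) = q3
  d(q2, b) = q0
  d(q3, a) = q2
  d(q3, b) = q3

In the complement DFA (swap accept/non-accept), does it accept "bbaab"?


Trace: q0 -> q3 -> q3 -> q2 -> q3 -> q3
Final: q3
Original accept: {q0, q1}
Complement: q3 is not in original accept

Yes, complement accepts (original rejects)


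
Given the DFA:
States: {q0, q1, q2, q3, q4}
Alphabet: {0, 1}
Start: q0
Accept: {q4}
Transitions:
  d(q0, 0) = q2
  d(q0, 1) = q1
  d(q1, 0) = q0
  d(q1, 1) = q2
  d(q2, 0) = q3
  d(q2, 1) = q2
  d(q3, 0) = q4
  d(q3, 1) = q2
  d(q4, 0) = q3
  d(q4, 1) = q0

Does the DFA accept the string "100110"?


Trace: q0 -> q1 -> q0 -> q2 -> q2 -> q2 -> q3
Final state: q3
Accept states: {q4}

No, rejected (final state q3 is not an accept state)


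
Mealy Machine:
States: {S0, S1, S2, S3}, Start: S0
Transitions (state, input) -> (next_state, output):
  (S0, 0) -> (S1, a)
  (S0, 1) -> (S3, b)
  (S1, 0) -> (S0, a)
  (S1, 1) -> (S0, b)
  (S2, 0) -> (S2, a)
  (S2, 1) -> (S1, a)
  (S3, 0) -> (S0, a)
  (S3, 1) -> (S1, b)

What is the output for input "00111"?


Step-by-step:
  (S0, 0) -> (S1, a)
  (S1, 0) -> (S0, a)
  (S0, 1) -> (S3, b)
  (S3, 1) -> (S1, b)
  (S1, 1) -> (S0, b)

"aabbb"


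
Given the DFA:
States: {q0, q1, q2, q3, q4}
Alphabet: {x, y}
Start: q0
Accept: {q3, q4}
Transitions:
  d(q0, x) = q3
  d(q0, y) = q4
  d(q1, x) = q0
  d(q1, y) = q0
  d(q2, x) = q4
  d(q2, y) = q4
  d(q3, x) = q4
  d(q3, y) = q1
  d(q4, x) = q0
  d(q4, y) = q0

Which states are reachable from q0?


BFS from q0:
  layer 0: {q0}
  layer 1: {q3, q4}
  layer 2: {q1}

{q0, q1, q3, q4}


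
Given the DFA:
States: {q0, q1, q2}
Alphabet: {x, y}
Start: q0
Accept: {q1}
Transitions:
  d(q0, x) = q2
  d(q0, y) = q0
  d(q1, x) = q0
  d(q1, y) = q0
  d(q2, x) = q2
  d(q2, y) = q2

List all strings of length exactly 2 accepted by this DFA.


All strings of length 2: 4 total
Accepted: 0

None


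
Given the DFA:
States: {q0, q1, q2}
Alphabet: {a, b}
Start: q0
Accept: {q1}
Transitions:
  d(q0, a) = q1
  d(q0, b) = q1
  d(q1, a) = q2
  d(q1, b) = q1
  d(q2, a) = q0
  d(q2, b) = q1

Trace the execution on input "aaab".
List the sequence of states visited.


Input: aaab
d(q0, a) = q1
d(q1, a) = q2
d(q2, a) = q0
d(q0, b) = q1


q0 -> q1 -> q2 -> q0 -> q1


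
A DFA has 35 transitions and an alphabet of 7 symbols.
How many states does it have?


Each state has exactly one transition per symbol.
states = transitions / |alphabet| = 35 / 7 = 5

5


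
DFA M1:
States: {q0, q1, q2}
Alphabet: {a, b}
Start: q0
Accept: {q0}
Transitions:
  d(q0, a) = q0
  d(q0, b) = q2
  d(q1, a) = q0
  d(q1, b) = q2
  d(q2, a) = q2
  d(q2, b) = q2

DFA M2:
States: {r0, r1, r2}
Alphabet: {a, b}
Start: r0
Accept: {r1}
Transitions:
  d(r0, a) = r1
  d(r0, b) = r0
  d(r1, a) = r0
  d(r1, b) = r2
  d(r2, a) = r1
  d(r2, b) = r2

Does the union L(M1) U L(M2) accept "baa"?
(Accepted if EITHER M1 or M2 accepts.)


M1: final=q2 accepted=False
M2: final=r0 accepted=False

No, union rejects (neither accepts)


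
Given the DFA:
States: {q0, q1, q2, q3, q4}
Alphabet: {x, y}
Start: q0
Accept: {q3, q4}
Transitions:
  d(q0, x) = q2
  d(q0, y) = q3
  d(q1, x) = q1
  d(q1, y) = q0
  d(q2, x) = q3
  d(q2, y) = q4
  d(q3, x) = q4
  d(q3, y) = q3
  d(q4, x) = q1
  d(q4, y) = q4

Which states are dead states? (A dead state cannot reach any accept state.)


Forward reachability from each state:
  q0 -> reaches accept state q3 (live)
  q1 -> reaches accept state q3 (live)
  q2 -> reaches accept state q3 (live)
  q3 -> reaches accept state q3 (live)
  q4 -> reaches accept state q3 (live)

None (all states can reach an accept state)


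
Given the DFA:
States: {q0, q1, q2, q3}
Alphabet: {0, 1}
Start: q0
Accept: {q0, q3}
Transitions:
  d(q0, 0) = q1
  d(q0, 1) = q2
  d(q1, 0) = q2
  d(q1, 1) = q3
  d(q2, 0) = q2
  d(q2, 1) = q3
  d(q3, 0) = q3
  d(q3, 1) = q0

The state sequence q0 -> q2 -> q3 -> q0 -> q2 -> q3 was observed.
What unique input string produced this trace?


Trace back each transition to find the symbol:
  q0 --[1]--> q2
  q2 --[1]--> q3
  q3 --[1]--> q0
  q0 --[1]--> q2
  q2 --[1]--> q3

"11111"


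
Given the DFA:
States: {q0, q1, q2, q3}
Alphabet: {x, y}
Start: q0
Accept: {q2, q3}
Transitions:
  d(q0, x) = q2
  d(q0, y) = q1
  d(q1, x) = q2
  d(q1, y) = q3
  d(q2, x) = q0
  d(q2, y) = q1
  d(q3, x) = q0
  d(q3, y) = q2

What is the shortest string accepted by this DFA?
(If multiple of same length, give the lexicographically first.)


BFS by string length (lex-first path to each state shown):
  len 0: q0<-""
  len 1: q1<-"y", q2<-"x"
Found accept state at length 1.

"x"


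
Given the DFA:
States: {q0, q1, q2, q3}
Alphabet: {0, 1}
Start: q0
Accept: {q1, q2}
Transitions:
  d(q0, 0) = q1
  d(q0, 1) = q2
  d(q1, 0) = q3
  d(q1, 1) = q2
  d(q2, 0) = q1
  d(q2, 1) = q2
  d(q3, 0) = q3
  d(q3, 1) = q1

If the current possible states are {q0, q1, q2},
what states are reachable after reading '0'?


Apply transition on '0' from each current state:
  d(q0, 0) = q1
  d(q1, 0) = q3
  d(q2, 0) = q1

{q1, q3}


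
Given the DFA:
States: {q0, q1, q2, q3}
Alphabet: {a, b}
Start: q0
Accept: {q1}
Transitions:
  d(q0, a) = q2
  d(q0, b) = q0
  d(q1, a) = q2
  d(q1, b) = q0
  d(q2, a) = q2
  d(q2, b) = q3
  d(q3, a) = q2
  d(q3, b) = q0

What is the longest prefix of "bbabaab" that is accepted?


Run the DFA, marking each prefix where the state is accepting:
  "" -> q0 [reject]
  "b" -> q0 [reject]
  "bb" -> q0 [reject]
  "bba" -> q2 [reject]
  "bbab" -> q3 [reject]
  "bbaba" -> q2 [reject]
  "bbabaa" -> q2 [reject]
  "bbabaab" -> q3 [reject]

No prefix is accepted


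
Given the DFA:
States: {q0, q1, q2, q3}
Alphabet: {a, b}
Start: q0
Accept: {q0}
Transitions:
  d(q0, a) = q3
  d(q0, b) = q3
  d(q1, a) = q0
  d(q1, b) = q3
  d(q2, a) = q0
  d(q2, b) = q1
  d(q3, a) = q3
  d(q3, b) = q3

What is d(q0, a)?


Looking up transition d(q0, a)

q3


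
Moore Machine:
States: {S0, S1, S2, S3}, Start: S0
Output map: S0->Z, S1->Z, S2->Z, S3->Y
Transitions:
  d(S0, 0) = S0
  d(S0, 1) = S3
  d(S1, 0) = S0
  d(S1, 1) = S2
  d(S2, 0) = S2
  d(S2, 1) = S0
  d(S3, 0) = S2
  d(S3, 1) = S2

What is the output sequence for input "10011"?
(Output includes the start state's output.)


Start: S0 (output Z)
  --1--> S3 (output Y)
  --0--> S2 (output Z)
  --0--> S2 (output Z)
  --1--> S0 (output Z)
  --1--> S3 (output Y)

"ZYZZZY"


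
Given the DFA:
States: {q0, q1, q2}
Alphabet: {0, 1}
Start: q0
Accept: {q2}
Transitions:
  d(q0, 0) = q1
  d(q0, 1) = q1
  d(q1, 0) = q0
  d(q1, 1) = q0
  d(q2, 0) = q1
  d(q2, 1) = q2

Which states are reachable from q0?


BFS from q0:
  layer 0: {q0}
  layer 1: {q1}

{q0, q1}


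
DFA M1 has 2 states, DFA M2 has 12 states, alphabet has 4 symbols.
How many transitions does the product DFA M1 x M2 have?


Product DFA has 2 * 12 = 24 states.
Each has 4 transitions: 24 * 4 = 96

96


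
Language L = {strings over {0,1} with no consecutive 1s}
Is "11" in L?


'11' occurs at index 0

No, "11" is not in L


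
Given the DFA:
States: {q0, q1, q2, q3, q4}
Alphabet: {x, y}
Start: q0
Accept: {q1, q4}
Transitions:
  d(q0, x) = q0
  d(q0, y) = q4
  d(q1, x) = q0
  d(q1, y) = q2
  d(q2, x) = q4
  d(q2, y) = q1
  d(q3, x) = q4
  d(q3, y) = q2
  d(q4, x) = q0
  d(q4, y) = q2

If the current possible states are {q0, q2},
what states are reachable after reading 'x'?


Apply transition on 'x' from each current state:
  d(q0, x) = q0
  d(q2, x) = q4

{q0, q4}


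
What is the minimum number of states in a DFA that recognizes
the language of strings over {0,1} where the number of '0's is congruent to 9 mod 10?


States track (count of '0') mod 10.
Need 10 states: one per remainder 0..9; accept = remainder 9.

10


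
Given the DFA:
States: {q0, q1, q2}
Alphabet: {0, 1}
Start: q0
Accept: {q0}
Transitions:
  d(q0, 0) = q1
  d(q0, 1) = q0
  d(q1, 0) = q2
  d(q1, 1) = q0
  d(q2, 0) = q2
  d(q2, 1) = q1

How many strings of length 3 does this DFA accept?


Enumerating all length-3 strings:
  "000" -> q2 [reject]
  "001" -> q1 [reject]
  "010" -> q1 [reject]
  "011" -> q0 [accept]
  "100" -> q2 [reject]
  "101" -> q0 [accept]
  "110" -> q1 [reject]
  "111" -> q0 [accept]

3 out of 8


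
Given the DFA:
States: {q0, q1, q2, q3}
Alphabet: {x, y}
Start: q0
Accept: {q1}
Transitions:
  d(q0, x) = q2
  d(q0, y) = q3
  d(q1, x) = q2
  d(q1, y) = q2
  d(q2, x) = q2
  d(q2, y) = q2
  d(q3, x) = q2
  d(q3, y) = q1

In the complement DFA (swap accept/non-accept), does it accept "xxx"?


Trace: q0 -> q2 -> q2 -> q2
Final: q2
Original accept: {q1}
Complement: q2 is not in original accept

Yes, complement accepts (original rejects)


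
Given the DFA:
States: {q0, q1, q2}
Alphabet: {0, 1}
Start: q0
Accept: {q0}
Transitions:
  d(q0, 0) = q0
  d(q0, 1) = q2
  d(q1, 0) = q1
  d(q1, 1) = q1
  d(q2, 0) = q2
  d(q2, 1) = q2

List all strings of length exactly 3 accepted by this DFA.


All strings of length 3: 8 total
Accepted: 1

"000"


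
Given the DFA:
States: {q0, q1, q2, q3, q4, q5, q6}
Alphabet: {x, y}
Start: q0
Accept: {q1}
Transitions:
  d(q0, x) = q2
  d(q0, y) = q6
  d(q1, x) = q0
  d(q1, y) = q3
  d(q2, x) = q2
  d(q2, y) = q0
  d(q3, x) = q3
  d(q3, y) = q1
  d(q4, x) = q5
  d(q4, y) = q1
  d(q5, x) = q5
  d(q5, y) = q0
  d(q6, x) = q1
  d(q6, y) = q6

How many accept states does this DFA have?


Accept states listed: {q1}
Counting: q1(1)

1


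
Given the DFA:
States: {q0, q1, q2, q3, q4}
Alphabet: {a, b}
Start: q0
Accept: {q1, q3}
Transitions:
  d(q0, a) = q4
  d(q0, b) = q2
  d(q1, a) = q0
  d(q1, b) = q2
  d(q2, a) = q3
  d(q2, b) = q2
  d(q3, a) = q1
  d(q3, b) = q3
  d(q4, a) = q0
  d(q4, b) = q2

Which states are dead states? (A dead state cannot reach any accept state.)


Forward reachability from each state:
  q0 -> reaches accept state q1 (live)
  q1 -> reaches accept state q1 (live)
  q2 -> reaches accept state q1 (live)
  q3 -> reaches accept state q1 (live)
  q4 -> reaches accept state q1 (live)

None (all states can reach an accept state)


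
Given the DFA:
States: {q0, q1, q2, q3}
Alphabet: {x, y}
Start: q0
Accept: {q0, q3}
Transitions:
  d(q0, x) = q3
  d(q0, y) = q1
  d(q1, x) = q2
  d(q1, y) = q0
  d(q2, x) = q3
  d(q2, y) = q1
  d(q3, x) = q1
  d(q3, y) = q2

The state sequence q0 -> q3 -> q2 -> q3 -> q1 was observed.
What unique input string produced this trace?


Trace back each transition to find the symbol:
  q0 --[x]--> q3
  q3 --[y]--> q2
  q2 --[x]--> q3
  q3 --[x]--> q1

"xyxx"


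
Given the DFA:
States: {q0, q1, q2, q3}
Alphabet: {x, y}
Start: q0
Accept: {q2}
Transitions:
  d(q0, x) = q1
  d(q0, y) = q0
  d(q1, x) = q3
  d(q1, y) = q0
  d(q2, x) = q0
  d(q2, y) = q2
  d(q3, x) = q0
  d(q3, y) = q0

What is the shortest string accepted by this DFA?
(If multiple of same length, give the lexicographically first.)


BFS by string length (lex-first path to each state shown):
  len 0: q0<-""
  len 1: q0<-"y", q1<-"x"
  len 2: q0<-"xy", q1<-"yx", q3<-"xx"
  len 3: q0<-"xxx", q1<-"xyx", q3<-"yxx"
  len 4: q0<-"xxxy", q1<-"xxxx", q3<-"xyxx"
  len 5: q0<-"xxxxy", q1<-"xxxyx", q3<-"xxxxx"
  len 6: q0<-"xxxxxx", q1<-"xxxxyx", q3<-"xxxyxx"
  len 7: q0<-"xxxxxxy", q1<-"xxxxxxx", q3<-"xxxxyxx"
  len 8: q0<-"xxxxxxxy", q1<-"xxxxxxyx", q3<-"xxxxxxxx"

No string accepted (empty language)


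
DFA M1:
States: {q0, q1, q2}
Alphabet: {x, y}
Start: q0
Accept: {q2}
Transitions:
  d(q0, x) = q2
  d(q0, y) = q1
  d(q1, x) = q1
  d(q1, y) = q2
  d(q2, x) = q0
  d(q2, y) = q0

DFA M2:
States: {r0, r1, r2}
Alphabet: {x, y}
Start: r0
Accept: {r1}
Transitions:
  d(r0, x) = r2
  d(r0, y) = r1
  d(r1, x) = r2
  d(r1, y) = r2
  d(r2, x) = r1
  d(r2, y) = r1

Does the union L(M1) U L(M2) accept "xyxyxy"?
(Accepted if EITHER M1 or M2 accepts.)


M1: final=q0 accepted=False
M2: final=r1 accepted=True

Yes, union accepts


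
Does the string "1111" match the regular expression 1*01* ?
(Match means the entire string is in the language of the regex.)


|string| = 4; first = '1'; last = '1'

No, "1111" does not match 1*01*


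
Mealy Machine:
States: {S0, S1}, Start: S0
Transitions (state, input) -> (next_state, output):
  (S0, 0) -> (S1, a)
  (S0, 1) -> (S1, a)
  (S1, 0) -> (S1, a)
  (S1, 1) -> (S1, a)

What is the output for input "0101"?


Step-by-step:
  (S0, 0) -> (S1, a)
  (S1, 1) -> (S1, a)
  (S1, 0) -> (S1, a)
  (S1, 1) -> (S1, a)

"aaaa"


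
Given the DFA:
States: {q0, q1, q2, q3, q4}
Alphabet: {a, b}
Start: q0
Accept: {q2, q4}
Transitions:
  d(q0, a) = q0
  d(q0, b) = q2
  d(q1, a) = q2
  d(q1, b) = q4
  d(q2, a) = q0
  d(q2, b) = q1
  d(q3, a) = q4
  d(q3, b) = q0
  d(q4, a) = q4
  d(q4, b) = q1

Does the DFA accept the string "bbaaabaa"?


Trace: q0 -> q2 -> q1 -> q2 -> q0 -> q0 -> q2 -> q0 -> q0
Final state: q0
Accept states: {q2, q4}

No, rejected (final state q0 is not an accept state)


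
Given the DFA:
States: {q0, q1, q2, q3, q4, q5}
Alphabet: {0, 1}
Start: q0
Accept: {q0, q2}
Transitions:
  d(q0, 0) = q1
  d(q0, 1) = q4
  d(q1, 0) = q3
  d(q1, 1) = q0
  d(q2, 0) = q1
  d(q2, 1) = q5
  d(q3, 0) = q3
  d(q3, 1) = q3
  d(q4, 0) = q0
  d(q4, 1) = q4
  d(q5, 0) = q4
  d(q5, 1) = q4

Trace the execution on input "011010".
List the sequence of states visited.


Input: 011010
d(q0, 0) = q1
d(q1, 1) = q0
d(q0, 1) = q4
d(q4, 0) = q0
d(q0, 1) = q4
d(q4, 0) = q0


q0 -> q1 -> q0 -> q4 -> q0 -> q4 -> q0


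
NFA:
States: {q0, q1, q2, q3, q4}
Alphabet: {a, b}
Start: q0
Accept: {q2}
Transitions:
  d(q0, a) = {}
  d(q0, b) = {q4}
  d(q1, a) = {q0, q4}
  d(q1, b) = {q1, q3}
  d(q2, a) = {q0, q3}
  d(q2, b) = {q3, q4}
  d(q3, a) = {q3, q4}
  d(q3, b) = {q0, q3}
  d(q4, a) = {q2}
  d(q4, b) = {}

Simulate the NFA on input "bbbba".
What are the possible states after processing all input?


Start: {q0}
  --b--> {q4}
  --b--> {}
  --b--> {}
  --b--> {}
  --a--> {}

{} (empty set, no valid transitions)


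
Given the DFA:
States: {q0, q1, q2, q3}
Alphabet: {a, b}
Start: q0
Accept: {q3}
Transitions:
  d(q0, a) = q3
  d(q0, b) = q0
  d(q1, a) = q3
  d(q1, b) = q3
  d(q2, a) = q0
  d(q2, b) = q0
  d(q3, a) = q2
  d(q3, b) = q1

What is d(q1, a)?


Looking up transition d(q1, a)

q3


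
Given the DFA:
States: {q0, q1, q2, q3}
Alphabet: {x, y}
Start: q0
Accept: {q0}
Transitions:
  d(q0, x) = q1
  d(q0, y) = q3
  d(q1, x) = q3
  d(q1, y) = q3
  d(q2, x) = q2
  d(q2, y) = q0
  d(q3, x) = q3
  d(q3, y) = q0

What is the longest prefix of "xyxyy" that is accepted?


Run the DFA, marking each prefix where the state is accepting:
  "" -> q0 [accept]
  "x" -> q1 [reject]
  "xy" -> q3 [reject]
  "xyx" -> q3 [reject]
  "xyxy" -> q0 [accept]
  "xyxyy" -> q3 [reject]

"xyxy"


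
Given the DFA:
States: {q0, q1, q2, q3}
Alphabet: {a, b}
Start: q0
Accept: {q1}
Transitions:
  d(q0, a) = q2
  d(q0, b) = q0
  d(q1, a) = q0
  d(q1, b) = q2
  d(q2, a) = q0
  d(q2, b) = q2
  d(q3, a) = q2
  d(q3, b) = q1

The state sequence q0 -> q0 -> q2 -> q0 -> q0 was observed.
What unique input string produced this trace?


Trace back each transition to find the symbol:
  q0 --[b]--> q0
  q0 --[a]--> q2
  q2 --[a]--> q0
  q0 --[b]--> q0

"baab"


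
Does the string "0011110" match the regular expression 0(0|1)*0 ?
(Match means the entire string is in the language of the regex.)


|string| = 7; first = '0'; last = '0'

Yes, "0011110" matches 0(0|1)*0


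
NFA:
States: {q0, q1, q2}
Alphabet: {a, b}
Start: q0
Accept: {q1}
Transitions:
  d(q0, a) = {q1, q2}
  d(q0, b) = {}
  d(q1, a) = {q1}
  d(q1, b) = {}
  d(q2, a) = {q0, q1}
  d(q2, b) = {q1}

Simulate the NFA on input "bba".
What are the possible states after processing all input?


Start: {q0}
  --b--> {}
  --b--> {}
  --a--> {}

{} (empty set, no valid transitions)


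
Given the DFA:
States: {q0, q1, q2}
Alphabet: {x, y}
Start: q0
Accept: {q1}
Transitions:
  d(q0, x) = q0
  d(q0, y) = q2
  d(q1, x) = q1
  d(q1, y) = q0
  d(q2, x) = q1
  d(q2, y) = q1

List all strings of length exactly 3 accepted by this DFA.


All strings of length 3: 8 total
Accepted: 4

"xyx", "xyy", "yxx", "yyx"


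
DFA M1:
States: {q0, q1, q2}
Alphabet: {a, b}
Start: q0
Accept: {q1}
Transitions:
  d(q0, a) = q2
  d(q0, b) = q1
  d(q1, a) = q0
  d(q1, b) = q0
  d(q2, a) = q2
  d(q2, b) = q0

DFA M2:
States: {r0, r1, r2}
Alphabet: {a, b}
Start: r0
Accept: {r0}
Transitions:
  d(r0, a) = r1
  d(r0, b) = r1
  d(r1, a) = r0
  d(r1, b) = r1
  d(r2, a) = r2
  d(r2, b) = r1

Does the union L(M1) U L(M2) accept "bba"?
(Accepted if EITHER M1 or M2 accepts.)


M1: final=q2 accepted=False
M2: final=r0 accepted=True

Yes, union accepts
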